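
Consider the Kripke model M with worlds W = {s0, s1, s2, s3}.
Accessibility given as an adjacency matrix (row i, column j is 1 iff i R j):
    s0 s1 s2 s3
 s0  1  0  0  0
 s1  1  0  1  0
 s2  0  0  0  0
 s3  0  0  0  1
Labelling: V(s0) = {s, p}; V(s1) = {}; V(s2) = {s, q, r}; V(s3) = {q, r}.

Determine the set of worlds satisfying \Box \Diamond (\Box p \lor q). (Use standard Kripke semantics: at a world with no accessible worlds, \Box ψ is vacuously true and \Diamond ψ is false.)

s0, s2, s3

Let φ = \Box \Diamond (\Box p \lor q). Evaluate φ at each world:
  s0 (successors {s0}): φ is true.
  s1 (successors {s0, s2}): φ is false.
  s2 (successors ∅): φ is true.
  s3 (successors {s3}): φ is true.
For instance, at s1:
  At s1: \Box \Diamond (\Box p \lor q) requires \Diamond (\Box p \lor q) at every successor {s0, s2}.
    \Diamond (\Box p \lor q) fails at s2, so \Box \Diamond (\Box p \lor q) is false at s1.
      At s2: no accessible worlds, so \Diamond (\Box p \lor q) is false.
Satisfying worlds: {s0, s2, s3}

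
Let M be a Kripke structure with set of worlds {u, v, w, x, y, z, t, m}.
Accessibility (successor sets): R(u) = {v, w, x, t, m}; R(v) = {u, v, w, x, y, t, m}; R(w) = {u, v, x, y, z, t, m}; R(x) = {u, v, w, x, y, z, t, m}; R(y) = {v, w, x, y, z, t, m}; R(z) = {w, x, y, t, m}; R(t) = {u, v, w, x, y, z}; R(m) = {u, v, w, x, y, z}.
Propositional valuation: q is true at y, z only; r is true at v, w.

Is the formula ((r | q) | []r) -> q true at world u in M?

At u: (r | q) | []r is false, q is false, so ((r | q) | []r) -> q is true.
  At u: r | q is false, []r is false, so (r | q) | []r is false.
    At u: []r requires r at every successor {v, w, x, t, m}.
      r fails at x, so []r is false at u.

Yes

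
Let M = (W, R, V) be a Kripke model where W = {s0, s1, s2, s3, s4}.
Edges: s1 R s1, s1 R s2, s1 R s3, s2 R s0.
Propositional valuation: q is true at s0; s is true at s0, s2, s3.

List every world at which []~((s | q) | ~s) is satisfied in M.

s0, s3, s4

Let φ = []~((s | q) | ~s). Evaluate φ at each world:
  s0 (successors ∅): φ is true.
  s1 (successors {s1, s2, s3}): φ is false.
  s2 (successors {s0}): φ is false.
  s3 (successors ∅): φ is true.
  s4 (successors ∅): φ is true.
For instance, at s1:
  At s1: []~((s | q) | ~s) requires ~((s | q) | ~s) at every successor {s1, s2, s3}.
    ~((s | q) | ~s) fails at s1, so []~((s | q) | ~s) is false at s1.
Satisfying worlds: {s0, s3, s4}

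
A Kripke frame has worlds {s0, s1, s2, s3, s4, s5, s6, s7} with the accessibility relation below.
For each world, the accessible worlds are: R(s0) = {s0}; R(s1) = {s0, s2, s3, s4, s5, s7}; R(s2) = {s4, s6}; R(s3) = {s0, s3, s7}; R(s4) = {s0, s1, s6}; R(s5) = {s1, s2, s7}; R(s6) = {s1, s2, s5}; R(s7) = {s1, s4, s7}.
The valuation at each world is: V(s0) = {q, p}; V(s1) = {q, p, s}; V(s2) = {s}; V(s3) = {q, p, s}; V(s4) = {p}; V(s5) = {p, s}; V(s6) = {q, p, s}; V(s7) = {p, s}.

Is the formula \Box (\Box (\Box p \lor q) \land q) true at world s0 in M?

Recall that \Box ψ holds at a world iff ψ holds at every accessible world, and \Diamond ψ holds iff ψ holds at some accessible world.
At s0: \Box (\Box (\Box p \lor q) \land q) requires \Box (\Box p \lor q) \land q at every successor {s0}.
    At s0: \Box (\Box p \lor q) is true, q is true, so \Box (\Box p \lor q) \land q is true.
      At s0: \Box (\Box p \lor q) requires \Box p \lor q at every successor {s0}.
        At s0: \Box p \lor q is true.
      So \Box (\Box p \lor q) is true at s0.
So \Box (\Box (\Box p \lor q) \land q) is true at s0.

Yes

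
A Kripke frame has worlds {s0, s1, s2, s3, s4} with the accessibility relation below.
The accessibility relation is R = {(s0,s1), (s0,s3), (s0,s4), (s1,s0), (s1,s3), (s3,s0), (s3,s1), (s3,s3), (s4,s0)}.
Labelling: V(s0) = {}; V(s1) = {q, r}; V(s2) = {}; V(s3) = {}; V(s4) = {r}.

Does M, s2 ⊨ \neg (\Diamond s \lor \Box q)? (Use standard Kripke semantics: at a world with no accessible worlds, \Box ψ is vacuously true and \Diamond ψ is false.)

No

Recall that \Box ψ holds at a world iff ψ holds at every accessible world, and \Diamond ψ holds iff ψ holds at some accessible world.
At s2: \Diamond s \lor \Box q is true, so \neg (\Diamond s \lor \Box q) is false.
  At s2: \Diamond s is false, \Box q is true, so \Diamond s \lor \Box q is true.
    At s2: no accessible worlds, so \Diamond s is false.
    At s2: no accessible worlds, so \Box q holds vacuously.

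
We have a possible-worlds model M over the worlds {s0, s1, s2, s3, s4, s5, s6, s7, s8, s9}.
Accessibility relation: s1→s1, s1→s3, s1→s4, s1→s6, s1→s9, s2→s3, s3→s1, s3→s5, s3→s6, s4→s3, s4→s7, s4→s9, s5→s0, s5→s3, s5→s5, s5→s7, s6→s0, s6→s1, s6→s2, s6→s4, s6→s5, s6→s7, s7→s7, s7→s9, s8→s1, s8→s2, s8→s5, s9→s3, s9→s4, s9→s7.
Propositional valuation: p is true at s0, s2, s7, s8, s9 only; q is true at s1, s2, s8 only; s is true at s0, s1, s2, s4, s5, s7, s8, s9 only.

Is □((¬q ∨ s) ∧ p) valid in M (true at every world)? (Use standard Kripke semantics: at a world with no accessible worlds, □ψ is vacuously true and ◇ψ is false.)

No

Let φ = □((¬q ∨ s) ∧ p). Evaluate φ at each world:
  s0 (successors ∅): φ is true.
  s1 (successors {s1, s3, s4, s6, s9}): φ is false.
  s2 (successors {s3}): φ is false.
  s3 (successors {s1, s5, s6}): φ is false.
  s4 (successors {s3, s7, s9}): φ is false.
  s5 (successors {s0, s3, s5, s7}): φ is false.
  s6 (successors {s0, s1, s2, s4, s5, s7}): φ is false.
  s7 (successors {s7, s9}): φ is true.
  s8 (successors {s1, s2, s5}): φ is false.
  s9 (successors {s3, s4, s7}): φ is false.
Detail at s1 (counterexample):
  At s1: □((¬q ∨ s) ∧ p) requires (¬q ∨ s) ∧ p at every successor {s1, s3, s4, s6, s9}.
    (¬q ∨ s) ∧ p fails at s1, so □((¬q ∨ s) ∧ p) is false at s1.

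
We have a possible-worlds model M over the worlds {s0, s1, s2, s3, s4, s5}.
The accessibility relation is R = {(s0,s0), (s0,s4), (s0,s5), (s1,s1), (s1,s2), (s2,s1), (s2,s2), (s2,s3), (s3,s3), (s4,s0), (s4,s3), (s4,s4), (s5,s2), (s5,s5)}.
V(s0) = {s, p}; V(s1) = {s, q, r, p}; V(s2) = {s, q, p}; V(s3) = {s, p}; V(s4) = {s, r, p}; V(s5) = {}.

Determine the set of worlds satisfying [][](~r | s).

s0, s1, s2, s3, s4, s5

Recall that []ψ holds at a world iff ψ holds at every accessible world, and <>ψ holds iff ψ holds at some accessible world.
Let φ = [][](~r | s). Evaluate φ at each world:
  s0 (successors {s0, s4, s5}): φ is true.
  s1 (successors {s1, s2}): φ is true.
  s2 (successors {s1, s2, s3}): φ is true.
  s3 (successors {s3}): φ is true.
  s4 (successors {s0, s3, s4}): φ is true.
  s5 (successors {s2, s5}): φ is true.
For instance, at s1:
  At s1: [][](~r | s) requires [](~r | s) at every successor {s1, s2}.
      At s1: [](~r | s) requires ~r | s at every successor {s1, s2}.
        At s1: ~r | s is true.
        At s2: ~r | s is true.
      So [](~r | s) is true at s1.
      At s2: [](~r | s) requires ~r | s at every successor {s1, s2, s3}.
        At s1: ~r | s is true.
        At s2: ~r | s is true.
        At s3: ~r | s is true.
      So [](~r | s) is true at s2.
  So [][](~r | s) is true at s1.
Satisfying worlds: {s0, s1, s2, s3, s4, s5}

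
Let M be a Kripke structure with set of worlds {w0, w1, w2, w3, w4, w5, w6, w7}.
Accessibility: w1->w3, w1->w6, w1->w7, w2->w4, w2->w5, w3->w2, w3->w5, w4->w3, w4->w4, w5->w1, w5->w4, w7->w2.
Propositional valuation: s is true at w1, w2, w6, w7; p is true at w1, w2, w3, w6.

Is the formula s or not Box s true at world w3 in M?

Yes

Recall that Box ψ holds at a world iff ψ holds at every accessible world, and Dia ψ holds iff ψ holds at some accessible world.
At w3: s is false, not Box s is true, so s or not Box s is true.
  At w3: Box s is false, so not Box s is true.
    At w3: Box s requires s at every successor {w2, w5}.
      s fails at w5, so Box s is false at w3.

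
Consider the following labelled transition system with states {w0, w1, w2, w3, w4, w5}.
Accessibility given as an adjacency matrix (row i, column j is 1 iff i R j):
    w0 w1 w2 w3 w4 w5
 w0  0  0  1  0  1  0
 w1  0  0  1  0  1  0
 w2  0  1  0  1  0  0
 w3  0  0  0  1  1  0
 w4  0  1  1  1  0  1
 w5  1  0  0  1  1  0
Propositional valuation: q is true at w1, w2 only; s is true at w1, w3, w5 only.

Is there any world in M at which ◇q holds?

Yes

Let φ = ◇q. Evaluate φ at each world:
  w0 (successors {w2, w4}): φ is true.
  w1 (successors {w2, w4}): φ is true.
  w2 (successors {w1, w3}): φ is true.
  w3 (successors {w3, w4}): φ is false.
  w4 (successors {w1, w2, w3, w5}): φ is true.
  w5 (successors {w0, w3, w4}): φ is false.
Detail at w0 (witness):
  At w0: ◇q requires q at some successor in {w2, w4}.
    q holds at w2, so ◇q is true at w0.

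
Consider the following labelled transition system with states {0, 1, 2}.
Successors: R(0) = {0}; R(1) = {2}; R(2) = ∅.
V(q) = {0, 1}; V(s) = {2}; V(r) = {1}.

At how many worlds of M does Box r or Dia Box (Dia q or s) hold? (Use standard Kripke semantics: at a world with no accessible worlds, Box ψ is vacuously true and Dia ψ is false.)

3

Let φ = Box r or Dia Box (Dia q or s). Evaluate φ at each world:
  0 (successors {0}): φ is true.
  1 (successors {2}): φ is true.
  2 (successors ∅): φ is true.
For instance, at 1:
  At 1: Box r is false, Dia Box (Dia q or s) is true, so Box r or Dia Box (Dia q or s) is true.
    At 1: Box r requires r at every successor {2}.
      r fails at 2, so Box r is false at 1.
    At 1: Dia Box (Dia q or s) requires Box (Dia q or s) at some successor in {2}.
      Box (Dia q or s) holds at 2, so Dia Box (Dia q or s) is true at 1.
Satisfying worlds: {0, 1, 2}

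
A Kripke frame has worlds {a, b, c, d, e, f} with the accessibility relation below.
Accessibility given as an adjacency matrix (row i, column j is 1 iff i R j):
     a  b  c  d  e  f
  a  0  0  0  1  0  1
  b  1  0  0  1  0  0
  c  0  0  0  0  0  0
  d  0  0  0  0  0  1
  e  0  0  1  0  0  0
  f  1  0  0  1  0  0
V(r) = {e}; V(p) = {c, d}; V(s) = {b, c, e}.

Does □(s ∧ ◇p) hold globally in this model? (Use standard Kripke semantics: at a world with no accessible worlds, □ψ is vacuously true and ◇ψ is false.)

No

Let φ = □(s ∧ ◇p). Evaluate φ at each world:
  a (successors {d, f}): φ is false.
  b (successors {a, d}): φ is false.
  c (successors ∅): φ is true.
  d (successors {f}): φ is false.
  e (successors {c}): φ is false.
  f (successors {a, d}): φ is false.
Detail at a (counterexample):
  At a: □(s ∧ ◇p) requires s ∧ ◇p at every successor {d, f}.
    s ∧ ◇p fails at d, so □(s ∧ ◇p) is false at a.
      At d: s is false, ◇p is false, so s ∧ ◇p is false.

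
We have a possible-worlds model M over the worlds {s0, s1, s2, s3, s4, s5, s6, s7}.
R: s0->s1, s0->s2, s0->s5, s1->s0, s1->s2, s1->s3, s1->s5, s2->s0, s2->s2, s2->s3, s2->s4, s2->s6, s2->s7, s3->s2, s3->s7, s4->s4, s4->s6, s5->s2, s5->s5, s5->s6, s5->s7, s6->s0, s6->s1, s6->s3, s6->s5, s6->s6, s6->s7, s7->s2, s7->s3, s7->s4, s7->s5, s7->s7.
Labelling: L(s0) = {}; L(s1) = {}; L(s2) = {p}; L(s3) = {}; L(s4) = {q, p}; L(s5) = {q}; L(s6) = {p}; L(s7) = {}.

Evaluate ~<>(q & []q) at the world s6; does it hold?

At s6: <>(q & []q) is false, so ~<>(q & []q) is true.
  At s6: <>(q & []q) requires q & []q at some successor in {s0, s1, s3, s5, s6, s7}.
    At s0: q & []q is false.
    At s1: q & []q is false.
    At s3: q & []q is false.
    At s5: q & []q is false.
    At s6: q & []q is false.
    At s7: q & []q is false.
  So <>(q & []q) is false at s6.

Yes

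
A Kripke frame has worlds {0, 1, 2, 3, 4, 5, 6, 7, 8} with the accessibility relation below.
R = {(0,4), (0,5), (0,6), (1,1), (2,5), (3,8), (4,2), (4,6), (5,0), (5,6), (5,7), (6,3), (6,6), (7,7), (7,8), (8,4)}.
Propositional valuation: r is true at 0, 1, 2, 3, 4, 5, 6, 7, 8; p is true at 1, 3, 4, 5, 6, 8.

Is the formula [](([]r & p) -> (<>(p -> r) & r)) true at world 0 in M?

Yes

Recall that []ψ holds at a world iff ψ holds at every accessible world, and <>ψ holds iff ψ holds at some accessible world.
At 0: [](([]r & p) -> (<>(p -> r) & r)) requires ([]r & p) -> (<>(p -> r) & r) at every successor {4, 5, 6}.
    At 4: []r & p is true, <>(p -> r) & r is true, so ([]r & p) -> (<>(p -> r) & r) is true.
      At 4: []r is true, p is true, so []r & p is true.
      At 4: <>(p -> r) is true, r is true, so <>(p -> r) & r is true.
    At 5: []r & p is true, <>(p -> r) & r is true, so ([]r & p) -> (<>(p -> r) & r) is true.
      At 5: []r is true, p is true, so []r & p is true.
      At 5: <>(p -> r) is true, r is true, so <>(p -> r) & r is true.
    At 6: []r & p is true, <>(p -> r) & r is true, so ([]r & p) -> (<>(p -> r) & r) is true.
      At 6: []r is true, p is true, so []r & p is true.
      At 6: <>(p -> r) is true, r is true, so <>(p -> r) & r is true.
So [](([]r & p) -> (<>(p -> r) & r)) is true at 0.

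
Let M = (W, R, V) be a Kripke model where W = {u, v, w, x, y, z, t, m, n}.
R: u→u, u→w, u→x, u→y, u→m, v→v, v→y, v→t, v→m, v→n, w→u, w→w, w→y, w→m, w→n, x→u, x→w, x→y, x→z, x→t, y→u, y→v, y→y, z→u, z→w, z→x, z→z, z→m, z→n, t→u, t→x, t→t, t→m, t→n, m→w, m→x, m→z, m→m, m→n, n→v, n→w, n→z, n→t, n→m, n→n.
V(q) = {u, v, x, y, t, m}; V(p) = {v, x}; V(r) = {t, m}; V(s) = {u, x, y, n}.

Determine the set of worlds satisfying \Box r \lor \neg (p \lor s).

w, z, t, m

Let φ = \Box r \lor \neg (p \lor s). Evaluate φ at each world:
  u (successors {u, w, x, y, m}): φ is false.
  v (successors {v, y, t, m, n}): φ is false.
  w (successors {u, w, y, m, n}): φ is true.
  x (successors {u, w, y, z, t}): φ is false.
  y (successors {u, v, y}): φ is false.
  z (successors {u, w, x, z, m, n}): φ is true.
  t (successors {u, x, t, m, n}): φ is true.
  m (successors {w, x, z, m, n}): φ is true.
  n (successors {v, w, z, t, m, n}): φ is false.
For instance, at t:
  At t: \Box r is false, \neg (p \lor s) is true, so \Box r \lor \neg (p \lor s) is true.
    At t: \Box r requires r at every successor {u, x, t, m, n}.
      r fails at u, so \Box r is false at t.
Satisfying worlds: {w, z, t, m}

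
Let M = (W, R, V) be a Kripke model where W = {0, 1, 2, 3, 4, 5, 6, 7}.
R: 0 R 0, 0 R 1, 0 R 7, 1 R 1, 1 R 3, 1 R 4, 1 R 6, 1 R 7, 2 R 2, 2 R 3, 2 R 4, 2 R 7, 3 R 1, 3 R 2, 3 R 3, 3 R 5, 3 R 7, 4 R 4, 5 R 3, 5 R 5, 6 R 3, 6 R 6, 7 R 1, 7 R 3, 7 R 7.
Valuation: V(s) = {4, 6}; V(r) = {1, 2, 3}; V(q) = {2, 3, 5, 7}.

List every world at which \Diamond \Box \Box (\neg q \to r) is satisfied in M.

3, 5

Let φ = \Diamond \Box \Box (\neg q \to r). Evaluate φ at each world:
  0 (successors {0, 1, 7}): φ is false.
  1 (successors {1, 3, 4, 6, 7}): φ is false.
  2 (successors {2, 3, 4, 7}): φ is false.
  3 (successors {1, 2, 3, 5, 7}): φ is true.
  4 (successors {4}): φ is false.
  5 (successors {3, 5}): φ is true.
  6 (successors {3, 6}): φ is false.
  7 (successors {1, 3, 7}): φ is false.
For instance, at 7:
  At 7: \Diamond \Box \Box (\neg q \to r) requires \Box \Box (\neg q \to r) at some successor in {1, 3, 7}.
    At 1: \Box \Box (\neg q \to r) is false.
    At 3: \Box \Box (\neg q \to r) is false.
    At 7: \Box \Box (\neg q \to r) is false.
  So \Diamond \Box \Box (\neg q \to r) is false at 7.
Satisfying worlds: {3, 5}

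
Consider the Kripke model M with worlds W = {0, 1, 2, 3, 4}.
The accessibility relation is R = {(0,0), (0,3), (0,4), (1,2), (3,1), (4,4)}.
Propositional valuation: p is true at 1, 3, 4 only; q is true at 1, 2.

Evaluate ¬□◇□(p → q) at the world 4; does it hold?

Yes

Recall that □ψ holds at a world iff ψ holds at every accessible world, and ◇ψ holds iff ψ holds at some accessible world.
At 4: □◇□(p → q) is false, so ¬□◇□(p → q) is true.
  At 4: □◇□(p → q) requires ◇□(p → q) at every successor {4}.
    ◇□(p → q) fails at 4, so □◇□(p → q) is false at 4.
      At 4: ◇□(p → q) requires □(p → q) at some successor in {4}.
        At 4: □(p → q) is false.
      So ◇□(p → q) is false at 4.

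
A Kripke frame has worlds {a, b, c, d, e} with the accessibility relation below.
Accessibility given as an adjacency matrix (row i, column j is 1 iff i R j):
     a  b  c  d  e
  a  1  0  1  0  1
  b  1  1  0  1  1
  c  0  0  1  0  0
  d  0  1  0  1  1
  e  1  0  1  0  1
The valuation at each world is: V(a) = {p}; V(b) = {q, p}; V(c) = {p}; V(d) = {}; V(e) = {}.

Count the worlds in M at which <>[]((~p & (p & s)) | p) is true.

Recall that []ψ holds at a world iff ψ holds at every accessible world, and <>ψ holds iff ψ holds at some accessible world.
Let φ = <>[]((~p & (p & s)) | p). Evaluate φ at each world:
  a (successors {a, c, e}): φ is true.
  b (successors {a, b, d, e}): φ is false.
  c (successors {c}): φ is true.
  d (successors {b, d, e}): φ is false.
  e (successors {a, c, e}): φ is true.
For instance, at e:
  At e: <>[]((~p & (p & s)) | p) requires []((~p & (p & s)) | p) at some successor in {a, c, e}.
    []((~p & (p & s)) | p) holds at c, so <>[]((~p & (p & s)) | p) is true at e.
      At c: []((~p & (p & s)) | p) requires (~p & (p & s)) | p at every successor {c}.
        At c: (~p & (p & s)) | p is true.
      So []((~p & (p & s)) | p) is true at c.
Satisfying worlds: {a, c, e}

3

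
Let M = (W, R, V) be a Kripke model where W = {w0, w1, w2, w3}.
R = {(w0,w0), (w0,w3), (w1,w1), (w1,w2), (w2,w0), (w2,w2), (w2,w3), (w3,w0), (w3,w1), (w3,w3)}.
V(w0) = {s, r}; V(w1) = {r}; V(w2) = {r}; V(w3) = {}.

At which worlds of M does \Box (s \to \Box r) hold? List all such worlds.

w1

Let φ = \Box (s \to \Box r). Evaluate φ at each world:
  w0 (successors {w0, w3}): φ is false.
  w1 (successors {w1, w2}): φ is true.
  w2 (successors {w0, w2, w3}): φ is false.
  w3 (successors {w0, w1, w3}): φ is false.
For instance, at w3:
  At w3: \Box (s \to \Box r) requires s \to \Box r at every successor {w0, w1, w3}.
    s \to \Box r fails at w0, so \Box (s \to \Box r) is false at w3.
      At w0: s is true, \Box r is false, so s \to \Box r is false.
Satisfying worlds: {w1}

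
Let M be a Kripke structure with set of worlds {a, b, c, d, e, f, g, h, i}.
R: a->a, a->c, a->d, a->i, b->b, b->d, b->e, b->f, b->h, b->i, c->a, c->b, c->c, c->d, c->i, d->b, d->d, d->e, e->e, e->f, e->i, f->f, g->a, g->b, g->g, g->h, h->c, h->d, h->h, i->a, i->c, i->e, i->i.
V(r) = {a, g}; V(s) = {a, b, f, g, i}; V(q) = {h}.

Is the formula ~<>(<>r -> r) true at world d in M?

No

At d: <>(<>r -> r) is true, so ~<>(<>r -> r) is false.
  At d: <>(<>r -> r) requires <>r -> r at some successor in {b, d, e}.
    <>r -> r holds at b, so <>(<>r -> r) is true at d.
      At b: <>r is false, r is false, so <>r -> r is true.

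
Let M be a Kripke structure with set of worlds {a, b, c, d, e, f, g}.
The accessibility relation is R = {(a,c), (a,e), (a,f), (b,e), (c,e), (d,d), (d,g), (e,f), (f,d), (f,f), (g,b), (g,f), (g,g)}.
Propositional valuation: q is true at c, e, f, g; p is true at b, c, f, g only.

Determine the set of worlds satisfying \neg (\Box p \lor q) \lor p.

a, b, c, d, f, g

Let φ = \neg (\Box p \lor q) \lor p. Evaluate φ at each world:
  a (successors {c, e, f}): φ is true.
  b (successors {e}): φ is true.
  c (successors {e}): φ is true.
  d (successors {d, g}): φ is true.
  e (successors {f}): φ is false.
  f (successors {d, f}): φ is true.
  g (successors {b, f, g}): φ is true.
For instance, at f:
  At f: \neg (\Box p \lor q) is false, p is true, so \neg (\Box p \lor q) \lor p is true.
    At f: \Box p \lor q is true, so \neg (\Box p \lor q) is false.
      At f: \Box p is false, q is true, so \Box p \lor q is true.
Satisfying worlds: {a, b, c, d, f, g}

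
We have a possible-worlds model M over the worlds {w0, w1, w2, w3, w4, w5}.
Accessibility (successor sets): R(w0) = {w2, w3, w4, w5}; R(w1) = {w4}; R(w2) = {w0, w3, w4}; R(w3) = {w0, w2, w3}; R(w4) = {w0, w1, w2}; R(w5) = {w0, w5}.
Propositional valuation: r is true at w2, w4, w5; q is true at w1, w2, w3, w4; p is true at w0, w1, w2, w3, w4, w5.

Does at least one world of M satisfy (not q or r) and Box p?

Let φ = (not q or r) and Box p. Evaluate φ at each world:
  w0 (successors {w2, w3, w4, w5}): φ is true.
  w1 (successors {w4}): φ is false.
  w2 (successors {w0, w3, w4}): φ is true.
  w3 (successors {w0, w2, w3}): φ is false.
  w4 (successors {w0, w1, w2}): φ is true.
  w5 (successors {w0, w5}): φ is true.
Detail at w0 (witness):
  At w0: not q or r is true, Box p is true, so (not q or r) and Box p is true.
    At w0: Box p requires p at every successor {w2, w3, w4, w5}.
      At w2: p is true.
      At w3: p is true.
      At w4: p is true.
      At w5: p is true.
    So Box p is true at w0.

Yes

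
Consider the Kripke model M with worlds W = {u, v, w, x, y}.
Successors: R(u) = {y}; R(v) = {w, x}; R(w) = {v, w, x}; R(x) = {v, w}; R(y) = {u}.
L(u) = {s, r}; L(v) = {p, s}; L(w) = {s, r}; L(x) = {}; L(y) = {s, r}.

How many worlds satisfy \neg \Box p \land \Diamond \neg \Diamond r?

Recall that \Box ψ holds at a world iff ψ holds at every accessible world, and \Diamond ψ holds iff ψ holds at some accessible world.
Let φ = \neg \Box p \land \Diamond \neg \Diamond r. Evaluate φ at each world:
  u (successors {y}): φ is false.
  v (successors {w, x}): φ is false.
  w (successors {v, w, x}): φ is false.
  x (successors {v, w}): φ is false.
  y (successors {u}): φ is false.
For instance, at w:
  At w: \neg \Box p is true, \Diamond \neg \Diamond r is false, so \neg \Box p \land \Diamond \neg \Diamond r is false.
    At w: \Box p is false, so \neg \Box p is true.
      At w: \Box p requires p at every successor {v, w, x}.
        p fails at w, so \Box p is false at w.
    At w: \Diamond \neg \Diamond r requires \neg \Diamond r at some successor in {v, w, x}.
      At v: \neg \Diamond r is false.
      At w: \neg \Diamond r is false.
      At x: \neg \Diamond r is false.
    So \Diamond \neg \Diamond r is false at w.
Satisfying worlds: none.

0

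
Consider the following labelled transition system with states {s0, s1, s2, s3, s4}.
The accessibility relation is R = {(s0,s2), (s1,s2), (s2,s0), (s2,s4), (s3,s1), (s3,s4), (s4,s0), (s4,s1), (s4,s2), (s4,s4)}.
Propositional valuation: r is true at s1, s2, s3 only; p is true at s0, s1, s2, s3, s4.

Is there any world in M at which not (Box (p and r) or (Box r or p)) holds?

No

Let φ = not (Box (p and r) or (Box r or p)). Evaluate φ at each world:
  s0 (successors {s2}): φ is false.
  s1 (successors {s2}): φ is false.
  s2 (successors {s0, s4}): φ is false.
  s3 (successors {s1, s4}): φ is false.
  s4 (successors {s0, s1, s2, s4}): φ is false.
For instance, at s2:
  At s2: Box (p and r) or (Box r or p) is true, so not (Box (p and r) or (Box r or p)) is false.
    At s2: Box (p and r) is false, Box r or p is true, so Box (p and r) or (Box r or p) is true.
      At s2: Box (p and r) requires p and r at every successor {s0, s4}.
        p and r fails at s0, so Box (p and r) is false at s2.
      At s2: Box r is false, p is true, so Box r or p is true.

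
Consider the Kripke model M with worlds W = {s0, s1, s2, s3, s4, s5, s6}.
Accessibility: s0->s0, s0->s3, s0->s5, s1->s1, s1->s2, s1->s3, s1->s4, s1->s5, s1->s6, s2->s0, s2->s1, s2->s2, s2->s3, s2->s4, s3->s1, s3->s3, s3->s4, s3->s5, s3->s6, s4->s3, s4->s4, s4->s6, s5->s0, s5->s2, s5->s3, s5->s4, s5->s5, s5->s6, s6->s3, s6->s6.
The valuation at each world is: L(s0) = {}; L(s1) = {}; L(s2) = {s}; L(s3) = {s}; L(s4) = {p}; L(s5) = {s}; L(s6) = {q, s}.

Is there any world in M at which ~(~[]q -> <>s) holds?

Recall that []ψ holds at a world iff ψ holds at every accessible world, and <>ψ holds iff ψ holds at some accessible world.
Let φ = ~(~[]q -> <>s). Evaluate φ at each world:
  s0 (successors {s0, s3, s5}): φ is false.
  s1 (successors {s1, s2, s3, s4, s5, s6}): φ is false.
  s2 (successors {s0, s1, s2, s3, s4}): φ is false.
  s3 (successors {s1, s3, s4, s5, s6}): φ is false.
  s4 (successors {s3, s4, s6}): φ is false.
  s5 (successors {s0, s2, s3, s4, s5, s6}): φ is false.
  s6 (successors {s3, s6}): φ is false.
For instance, at s2:
  At s2: ~[]q -> <>s is true, so ~(~[]q -> <>s) is false.
    At s2: ~[]q is true, <>s is true, so ~[]q -> <>s is true.
      At s2: []q is false, so ~[]q is true.
      At s2: <>s requires s at some successor in {s0, s1, s2, s3, s4}.
        s holds at s2, so <>s is true at s2.

No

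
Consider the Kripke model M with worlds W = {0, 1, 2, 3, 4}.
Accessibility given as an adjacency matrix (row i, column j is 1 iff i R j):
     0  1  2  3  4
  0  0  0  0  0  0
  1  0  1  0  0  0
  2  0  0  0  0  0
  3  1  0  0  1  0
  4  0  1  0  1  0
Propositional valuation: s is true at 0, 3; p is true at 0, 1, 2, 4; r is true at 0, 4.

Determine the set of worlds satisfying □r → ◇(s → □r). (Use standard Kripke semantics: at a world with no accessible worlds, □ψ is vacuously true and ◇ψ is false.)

Let φ = □r → ◇(s → □r). Evaluate φ at each world:
  0 (successors ∅): φ is false.
  1 (successors {1}): φ is true.
  2 (successors ∅): φ is false.
  3 (successors {0, 3}): φ is true.
  4 (successors {1, 3}): φ is true.
For instance, at 4:
  At 4: □r is false, ◇(s → □r) is true, so □r → ◇(s → □r) is true.
    At 4: □r requires r at every successor {1, 3}.
      r fails at 1, so □r is false at 4.
    At 4: ◇(s → □r) requires s → □r at some successor in {1, 3}.
      s → □r holds at 1, so ◇(s → □r) is true at 4.
Satisfying worlds: {1, 3, 4}

1, 3, 4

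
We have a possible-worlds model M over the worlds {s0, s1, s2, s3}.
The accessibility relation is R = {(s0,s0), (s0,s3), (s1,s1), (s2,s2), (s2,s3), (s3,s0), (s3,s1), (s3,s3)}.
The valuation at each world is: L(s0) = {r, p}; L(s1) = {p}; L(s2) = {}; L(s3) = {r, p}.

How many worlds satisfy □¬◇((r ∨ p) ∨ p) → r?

4

Let φ = □¬◇((r ∨ p) ∨ p) → r. Evaluate φ at each world:
  s0 (successors {s0, s3}): φ is true.
  s1 (successors {s1}): φ is true.
  s2 (successors {s2, s3}): φ is true.
  s3 (successors {s0, s1, s3}): φ is true.
For instance, at s2:
  At s2: □¬◇((r ∨ p) ∨ p) is false, r is false, so □¬◇((r ∨ p) ∨ p) → r is true.
    At s2: □¬◇((r ∨ p) ∨ p) requires ¬◇((r ∨ p) ∨ p) at every successor {s2, s3}.
      ¬◇((r ∨ p) ∨ p) fails at s2, so □¬◇((r ∨ p) ∨ p) is false at s2.
Satisfying worlds: {s0, s1, s2, s3}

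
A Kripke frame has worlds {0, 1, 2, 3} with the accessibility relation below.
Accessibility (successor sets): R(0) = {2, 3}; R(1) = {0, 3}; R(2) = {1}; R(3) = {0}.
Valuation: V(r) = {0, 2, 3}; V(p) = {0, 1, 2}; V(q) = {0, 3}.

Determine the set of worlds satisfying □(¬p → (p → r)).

0, 1, 2, 3

Let φ = □(¬p → (p → r)). Evaluate φ at each world:
  0 (successors {2, 3}): φ is true.
  1 (successors {0, 3}): φ is true.
  2 (successors {1}): φ is true.
  3 (successors {0}): φ is true.
For instance, at 0:
  At 0: □(¬p → (p → r)) requires ¬p → (p → r) at every successor {2, 3}.
    At 2: ¬p → (p → r) is true.
    At 3: ¬p → (p → r) is true.
  So □(¬p → (p → r)) is true at 0.
Satisfying worlds: {0, 1, 2, 3}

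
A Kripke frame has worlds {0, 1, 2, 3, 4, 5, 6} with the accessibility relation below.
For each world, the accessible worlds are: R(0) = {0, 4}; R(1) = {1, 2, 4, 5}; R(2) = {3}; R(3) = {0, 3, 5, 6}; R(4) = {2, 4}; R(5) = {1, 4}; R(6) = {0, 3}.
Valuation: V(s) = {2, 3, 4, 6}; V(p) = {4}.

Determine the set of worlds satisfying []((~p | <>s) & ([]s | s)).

2, 4

Let φ = []((~p | <>s) & ([]s | s)). Evaluate φ at each world:
  0 (successors {0, 4}): φ is false.
  1 (successors {1, 2, 4, 5}): φ is false.
  2 (successors {3}): φ is true.
  3 (successors {0, 3, 5, 6}): φ is false.
  4 (successors {2, 4}): φ is true.
  5 (successors {1, 4}): φ is false.
  6 (successors {0, 3}): φ is false.
For instance, at 0:
  At 0: []((~p | <>s) & ([]s | s)) requires (~p | <>s) & ([]s | s) at every successor {0, 4}.
    (~p | <>s) & ([]s | s) fails at 0, so []((~p | <>s) & ([]s | s)) is false at 0.
      At 0: ~p | <>s is true, []s | s is false, so (~p | <>s) & ([]s | s) is false.
Satisfying worlds: {2, 4}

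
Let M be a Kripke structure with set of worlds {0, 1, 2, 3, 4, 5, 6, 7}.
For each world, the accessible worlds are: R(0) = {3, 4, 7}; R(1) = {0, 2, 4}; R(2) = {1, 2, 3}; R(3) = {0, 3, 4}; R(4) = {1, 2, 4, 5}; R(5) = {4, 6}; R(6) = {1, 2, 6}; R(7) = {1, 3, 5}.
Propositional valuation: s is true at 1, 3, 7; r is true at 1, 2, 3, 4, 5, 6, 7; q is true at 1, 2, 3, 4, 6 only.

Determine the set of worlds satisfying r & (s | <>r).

Let φ = r & (s | <>r). Evaluate φ at each world:
  0 (successors {3, 4, 7}): φ is false.
  1 (successors {0, 2, 4}): φ is true.
  2 (successors {1, 2, 3}): φ is true.
  3 (successors {0, 3, 4}): φ is true.
  4 (successors {1, 2, 4, 5}): φ is true.
  5 (successors {4, 6}): φ is true.
  6 (successors {1, 2, 6}): φ is true.
  7 (successors {1, 3, 5}): φ is true.
For instance, at 4:
  At 4: r is true, s | <>r is true, so r & (s | <>r) is true.
    At 4: s is false, <>r is true, so s | <>r is true.
      At 4: <>r requires r at some successor in {1, 2, 4, 5}.
        r holds at 1, so <>r is true at 4.
Satisfying worlds: {1, 2, 3, 4, 5, 6, 7}

1, 2, 3, 4, 5, 6, 7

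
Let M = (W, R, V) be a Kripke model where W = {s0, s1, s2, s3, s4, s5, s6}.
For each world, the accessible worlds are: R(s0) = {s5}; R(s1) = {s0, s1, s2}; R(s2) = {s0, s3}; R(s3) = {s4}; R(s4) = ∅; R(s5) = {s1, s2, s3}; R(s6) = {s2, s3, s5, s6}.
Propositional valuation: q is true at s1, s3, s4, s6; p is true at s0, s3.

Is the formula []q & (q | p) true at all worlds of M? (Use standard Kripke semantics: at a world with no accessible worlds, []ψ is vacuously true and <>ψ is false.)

Let φ = []q & (q | p). Evaluate φ at each world:
  s0 (successors {s5}): φ is false.
  s1 (successors {s0, s1, s2}): φ is false.
  s2 (successors {s0, s3}): φ is false.
  s3 (successors {s4}): φ is true.
  s4 (successors ∅): φ is true.
  s5 (successors {s1, s2, s3}): φ is false.
  s6 (successors {s2, s3, s5, s6}): φ is false.
Detail at s0 (counterexample):
  At s0: []q is false, q | p is true, so []q & (q | p) is false.
    At s0: []q requires q at every successor {s5}.
      q fails at s5, so []q is false at s0.

No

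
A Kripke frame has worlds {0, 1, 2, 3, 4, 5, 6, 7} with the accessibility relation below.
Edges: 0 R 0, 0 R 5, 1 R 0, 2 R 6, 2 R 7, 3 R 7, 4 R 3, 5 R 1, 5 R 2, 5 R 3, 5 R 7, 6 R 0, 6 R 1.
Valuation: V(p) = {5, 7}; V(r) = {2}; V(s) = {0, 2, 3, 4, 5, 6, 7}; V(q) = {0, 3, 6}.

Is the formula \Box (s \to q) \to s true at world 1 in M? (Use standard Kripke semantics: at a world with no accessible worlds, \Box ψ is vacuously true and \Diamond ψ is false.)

Recall that \Box ψ holds at a world iff ψ holds at every accessible world, and \Diamond ψ holds iff ψ holds at some accessible world.
At 1: \Box (s \to q) is true, s is false, so \Box (s \to q) \to s is false.
  At 1: \Box (s \to q) requires s \to q at every successor {0}.
    At 0: s \to q is true.
  So \Box (s \to q) is true at 1.

No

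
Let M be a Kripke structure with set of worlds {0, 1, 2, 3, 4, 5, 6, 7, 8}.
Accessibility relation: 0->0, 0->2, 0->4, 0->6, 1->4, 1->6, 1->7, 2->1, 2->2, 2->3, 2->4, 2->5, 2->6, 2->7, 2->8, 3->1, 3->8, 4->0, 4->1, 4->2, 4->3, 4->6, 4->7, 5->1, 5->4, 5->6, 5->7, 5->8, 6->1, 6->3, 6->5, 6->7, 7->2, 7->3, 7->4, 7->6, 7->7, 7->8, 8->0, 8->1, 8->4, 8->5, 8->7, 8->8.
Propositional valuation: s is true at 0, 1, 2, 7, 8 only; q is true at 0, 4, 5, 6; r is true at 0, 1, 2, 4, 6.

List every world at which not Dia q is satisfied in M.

Let φ = not Dia q. Evaluate φ at each world:
  0 (successors {0, 2, 4, 6}): φ is false.
  1 (successors {4, 6, 7}): φ is false.
  2 (successors {1, 2, 3, 4, 5, 6, 7, 8}): φ is false.
  3 (successors {1, 8}): φ is true.
  4 (successors {0, 1, 2, 3, 6, 7}): φ is false.
  5 (successors {1, 4, 6, 7, 8}): φ is false.
  6 (successors {1, 3, 5, 7}): φ is false.
  7 (successors {2, 3, 4, 6, 7, 8}): φ is false.
  8 (successors {0, 1, 4, 5, 7, 8}): φ is false.
For instance, at 2:
  At 2: Dia q is true, so not Dia q is false.
    At 2: Dia q requires q at some successor in {1, 2, 3, 4, 5, 6, 7, 8}.
      q holds at 4, so Dia q is true at 2.
Satisfying worlds: {3}

3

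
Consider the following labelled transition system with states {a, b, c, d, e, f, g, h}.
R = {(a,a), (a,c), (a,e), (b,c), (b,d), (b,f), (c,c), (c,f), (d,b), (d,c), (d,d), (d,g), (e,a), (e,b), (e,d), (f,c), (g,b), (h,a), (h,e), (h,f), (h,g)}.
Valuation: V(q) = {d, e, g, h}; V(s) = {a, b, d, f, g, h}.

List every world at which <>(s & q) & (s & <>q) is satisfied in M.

Let φ = <>(s & q) & (s & <>q). Evaluate φ at each world:
  a (successors {a, c, e}): φ is false.
  b (successors {c, d, f}): φ is true.
  c (successors {c, f}): φ is false.
  d (successors {b, c, d, g}): φ is true.
  e (successors {a, b, d}): φ is false.
  f (successors {c}): φ is false.
  g (successors {b}): φ is false.
  h (successors {a, e, f, g}): φ is true.
For instance, at f:
  At f: <>(s & q) is false, s & <>q is false, so <>(s & q) & (s & <>q) is false.
    At f: <>(s & q) requires s & q at some successor in {c}.
      At c: s & q is false.
    So <>(s & q) is false at f.
    At f: s is true, <>q is false, so s & <>q is false.
      At f: <>q requires q at some successor in {c}.
        At c: q is false.
      So <>q is false at f.
Satisfying worlds: {b, d, h}

b, d, h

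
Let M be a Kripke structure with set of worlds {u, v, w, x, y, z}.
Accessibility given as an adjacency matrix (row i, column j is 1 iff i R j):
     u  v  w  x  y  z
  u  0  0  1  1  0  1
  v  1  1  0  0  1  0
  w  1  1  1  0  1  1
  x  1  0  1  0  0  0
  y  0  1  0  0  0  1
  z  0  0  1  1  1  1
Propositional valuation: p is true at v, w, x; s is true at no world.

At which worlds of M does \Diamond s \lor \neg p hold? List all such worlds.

u, y, z

Recall that \Diamond ψ holds at a world iff ψ holds at some accessible world.
Let φ = \Diamond s \lor \neg p. Evaluate φ at each world:
  u (successors {w, x, z}): φ is true.
  v (successors {u, v, y}): φ is false.
  w (successors {u, v, w, y, z}): φ is false.
  x (successors {u, w}): φ is false.
  y (successors {v, z}): φ is true.
  z (successors {w, x, y, z}): φ is true.
For instance, at z:
  At z: \Diamond s is false, \neg p is true, so \Diamond s \lor \neg p is true.
    At z: \Diamond s requires s at some successor in {w, x, y, z}.
      At w: s is false.
      At x: s is false.
      At y: s is false.
      At z: s is false.
    So \Diamond s is false at z.
Satisfying worlds: {u, y, z}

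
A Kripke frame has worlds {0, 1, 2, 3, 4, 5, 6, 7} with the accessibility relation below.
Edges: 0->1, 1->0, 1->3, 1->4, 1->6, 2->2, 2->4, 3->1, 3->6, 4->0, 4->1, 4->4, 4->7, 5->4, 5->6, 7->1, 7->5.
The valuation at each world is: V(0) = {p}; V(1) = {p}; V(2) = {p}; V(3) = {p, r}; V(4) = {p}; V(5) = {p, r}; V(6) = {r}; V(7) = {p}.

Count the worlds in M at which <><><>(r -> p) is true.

7

Recall that <>ψ holds at a world iff ψ holds at some accessible world.
Let φ = <><><>(r -> p). Evaluate φ at each world:
  0 (successors {1}): φ is true.
  1 (successors {0, 3, 4, 6}): φ is true.
  2 (successors {2, 4}): φ is true.
  3 (successors {1, 6}): φ is true.
  4 (successors {0, 1, 4, 7}): φ is true.
  5 (successors {4, 6}): φ is true.
  6 (successors ∅): φ is false.
  7 (successors {1, 5}): φ is true.
For instance, at 3:
  At 3: <><><>(r -> p) requires <><>(r -> p) at some successor in {1, 6}.
    <><>(r -> p) holds at 1, so <><><>(r -> p) is true at 3.
      At 1: <><>(r -> p) requires <>(r -> p) at some successor in {0, 3, 4, 6}.
        <>(r -> p) holds at 0, so <><>(r -> p) is true at 1.
Satisfying worlds: {0, 1, 2, 3, 4, 5, 7}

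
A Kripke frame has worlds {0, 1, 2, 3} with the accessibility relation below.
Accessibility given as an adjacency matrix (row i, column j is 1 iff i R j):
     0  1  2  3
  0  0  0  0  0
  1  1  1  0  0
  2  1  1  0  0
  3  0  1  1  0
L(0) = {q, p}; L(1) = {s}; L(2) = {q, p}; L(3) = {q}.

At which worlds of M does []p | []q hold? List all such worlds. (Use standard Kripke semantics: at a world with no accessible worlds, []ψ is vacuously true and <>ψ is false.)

0

Let φ = []p | []q. Evaluate φ at each world:
  0 (successors ∅): φ is true.
  1 (successors {0, 1}): φ is false.
  2 (successors {0, 1}): φ is false.
  3 (successors {1, 2}): φ is false.
For instance, at 3:
  At 3: []p is false, []q is false, so []p | []q is false.
    At 3: []p requires p at every successor {1, 2}.
      p fails at 1, so []p is false at 3.
    At 3: []q requires q at every successor {1, 2}.
      q fails at 1, so []q is false at 3.
Satisfying worlds: {0}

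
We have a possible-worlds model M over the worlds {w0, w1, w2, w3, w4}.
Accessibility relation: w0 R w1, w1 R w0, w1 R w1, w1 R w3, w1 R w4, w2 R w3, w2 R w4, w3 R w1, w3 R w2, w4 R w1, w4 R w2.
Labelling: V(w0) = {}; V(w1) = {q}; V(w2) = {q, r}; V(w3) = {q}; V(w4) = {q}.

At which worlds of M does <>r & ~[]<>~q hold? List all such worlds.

Let φ = <>r & ~[]<>~q. Evaluate φ at each world:
  w0 (successors {w1}): φ is false.
  w1 (successors {w0, w1, w3, w4}): φ is false.
  w2 (successors {w3, w4}): φ is false.
  w3 (successors {w1, w2}): φ is true.
  w4 (successors {w1, w2}): φ is true.
For instance, at w1:
  At w1: <>r is false, ~[]<>~q is true, so <>r & ~[]<>~q is false.
    At w1: <>r requires r at some successor in {w0, w1, w3, w4}.
      At w0: r is false.
      At w1: r is false.
      At w3: r is false.
      At w4: r is false.
    So <>r is false at w1.
    At w1: []<>~q is false, so ~[]<>~q is true.
      At w1: []<>~q requires <>~q at every successor {w0, w1, w3, w4}.
        <>~q fails at w0, so []<>~q is false at w1.
Satisfying worlds: {w3, w4}

w3, w4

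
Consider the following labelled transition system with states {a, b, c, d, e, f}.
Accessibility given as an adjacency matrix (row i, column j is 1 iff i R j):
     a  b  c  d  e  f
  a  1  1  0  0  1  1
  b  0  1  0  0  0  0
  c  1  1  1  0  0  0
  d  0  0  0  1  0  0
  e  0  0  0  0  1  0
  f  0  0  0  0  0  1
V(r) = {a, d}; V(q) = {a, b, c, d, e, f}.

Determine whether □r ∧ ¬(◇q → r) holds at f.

No

At f: □r is false, ¬(◇q → r) is true, so □r ∧ ¬(◇q → r) is false.
  At f: □r requires r at every successor {f}.
    r fails at f, so □r is false at f.
  At f: ◇q → r is false, so ¬(◇q → r) is true.
    At f: ◇q is true, r is false, so ◇q → r is false.
      At f: ◇q requires q at some successor in {f}.
        q holds at f, so ◇q is true at f.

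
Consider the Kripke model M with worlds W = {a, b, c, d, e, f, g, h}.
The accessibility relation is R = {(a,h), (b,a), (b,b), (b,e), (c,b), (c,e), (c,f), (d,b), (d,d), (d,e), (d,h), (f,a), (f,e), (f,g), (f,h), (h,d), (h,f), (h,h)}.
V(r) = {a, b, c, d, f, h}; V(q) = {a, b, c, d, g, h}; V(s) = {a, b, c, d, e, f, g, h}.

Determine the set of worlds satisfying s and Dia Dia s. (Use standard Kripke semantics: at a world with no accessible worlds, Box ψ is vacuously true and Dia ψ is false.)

a, b, c, d, f, h

Let φ = s and Dia Dia s. Evaluate φ at each world:
  a (successors {h}): φ is true.
  b (successors {a, b, e}): φ is true.
  c (successors {b, e, f}): φ is true.
  d (successors {b, d, e, h}): φ is true.
  e (successors ∅): φ is false.
  f (successors {a, e, g, h}): φ is true.
  g (successors ∅): φ is false.
  h (successors {d, f, h}): φ is true.
For instance, at c:
  At c: s is true, Dia Dia s is true, so s and Dia Dia s is true.
    At c: Dia Dia s requires Dia s at some successor in {b, e, f}.
      Dia s holds at b, so Dia Dia s is true at c.
Satisfying worlds: {a, b, c, d, f, h}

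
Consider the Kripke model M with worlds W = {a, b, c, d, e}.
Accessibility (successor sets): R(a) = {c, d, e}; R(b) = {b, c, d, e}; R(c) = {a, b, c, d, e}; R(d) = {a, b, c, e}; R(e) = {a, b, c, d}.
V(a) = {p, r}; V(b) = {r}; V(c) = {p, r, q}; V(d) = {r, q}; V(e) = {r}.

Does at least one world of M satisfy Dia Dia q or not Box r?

Let φ = Dia Dia q or not Box r. Evaluate φ at each world:
  a (successors {c, d, e}): φ is true.
  b (successors {b, c, d, e}): φ is true.
  c (successors {a, b, c, d, e}): φ is true.
  d (successors {a, b, c, e}): φ is true.
  e (successors {a, b, c, d}): φ is true.
Detail at a (witness):
  At a: Dia Dia q is true, not Box r is false, so Dia Dia q or not Box r is true.
    At a: Dia Dia q requires Dia q at some successor in {c, d, e}.
      Dia q holds at c, so Dia Dia q is true at a.
    At a: Box r is true, so not Box r is false.
      At a: Box r requires r at every successor {c, d, e}.
        At c: r is true.
        At d: r is true.
        At e: r is true.
      So Box r is true at a.

Yes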